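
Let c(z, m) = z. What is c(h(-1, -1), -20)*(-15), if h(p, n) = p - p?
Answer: 0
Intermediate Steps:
h(p, n) = 0
c(h(-1, -1), -20)*(-15) = 0*(-15) = 0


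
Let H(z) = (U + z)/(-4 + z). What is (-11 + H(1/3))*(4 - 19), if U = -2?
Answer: 1740/11 ≈ 158.18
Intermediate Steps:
H(z) = (-2 + z)/(-4 + z)
(-11 + H(1/3))*(4 - 19) = (-11 + (-2 + 1/3)/(-4 + 1/3))*(4 - 19) = (-11 + (-2 + 1/3)/(-4 + 1/3))*(-15) = (-11 - 5/3/(-11/3))*(-15) = (-11 - 3/11*(-5/3))*(-15) = (-11 + 5/11)*(-15) = -116/11*(-15) = 1740/11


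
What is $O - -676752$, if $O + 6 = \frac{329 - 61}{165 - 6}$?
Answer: $\frac{107602882}{159} \approx 6.7675 \cdot 10^{5}$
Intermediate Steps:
$O = - \frac{686}{159}$ ($O = -6 + \frac{329 - 61}{165 - 6} = -6 + \frac{268}{159} = - \frac{686}{159} \approx -4.3145$)
$O - -676752 = - \frac{686}{159} - -676752 = - \frac{686}{159} + 676752 = \frac{107602882}{159}$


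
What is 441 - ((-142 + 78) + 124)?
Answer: 381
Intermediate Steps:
441 - ((-142 + 78) + 124) = 441 - (-64 + 124) = 441 - 1*60 = 441 - 60 = 381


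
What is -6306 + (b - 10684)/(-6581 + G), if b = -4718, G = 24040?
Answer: -6477168/1027 ≈ -6306.9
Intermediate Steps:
-6306 + (b - 10684)/(-6581 + G) = -6306 + (-4718 - 10684)/(-6581 + 24040) = -6306 - 15402/17459 = -6306 - 15402*1/17459 = -6306 - 906/1027 = -6477168/1027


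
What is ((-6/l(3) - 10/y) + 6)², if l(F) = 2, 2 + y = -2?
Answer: 121/4 ≈ 30.250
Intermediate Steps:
y = -4 (y = -2 - 2 = -4)
((-6/l(3) - 10/y) + 6)² = ((-6/2 - 10/(-4)) + 6)² = ((-6*½ - 10*(-¼)) + 6)² = ((-3 + 5/2) + 6)² = (-½ + 6)² = (11/2)² = 121/4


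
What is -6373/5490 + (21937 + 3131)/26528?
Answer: -3929953/18204840 ≈ -0.21587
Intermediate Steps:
-6373/5490 + (21937 + 3131)/26528 = -6373*1/5490 + 25068*(1/26528) = -6373/5490 + 6267/6632 = -3929953/18204840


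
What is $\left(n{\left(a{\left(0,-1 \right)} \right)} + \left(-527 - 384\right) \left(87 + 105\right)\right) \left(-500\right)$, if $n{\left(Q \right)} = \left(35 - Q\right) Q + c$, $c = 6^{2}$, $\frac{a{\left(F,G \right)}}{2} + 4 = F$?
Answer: $87610000$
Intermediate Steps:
$a{\left(F,G \right)} = -8 + 2 F$
$c = 36$
$n{\left(Q \right)} = 36 + Q \left(35 - Q\right)$ ($n{\left(Q \right)} = \left(35 - Q\right) Q + 36 = Q \left(35 - Q\right) + 36 = 36 + Q \left(35 - Q\right)$)
$\left(n{\left(a{\left(0,-1 \right)} \right)} + \left(-527 - 384\right) \left(87 + 105\right)\right) \left(-500\right) = \left(\left(36 - \left(-8 + 2 \cdot 0\right)^{2} + 35 \left(-8 + 2 \cdot 0\right)\right) + \left(-527 - 384\right) \left(87 + 105\right)\right) \left(-500\right) = \left(\left(36 - \left(-8 + 0\right)^{2} + 35 \left(-8 + 0\right)\right) - 174912\right) \left(-500\right) = \left(\left(36 - \left(-8\right)^{2} + 35 \left(-8\right)\right) - 174912\right) \left(-500\right) = \left(\left(36 - 64 - 280\right) - 174912\right) \left(-500\right) = \left(-308 - 174912\right) \left(-500\right) = \left(-175220\right) \left(-500\right) = 87610000$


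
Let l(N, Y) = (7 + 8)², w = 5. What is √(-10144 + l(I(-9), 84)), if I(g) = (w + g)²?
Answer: I*√9919 ≈ 99.594*I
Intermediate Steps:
I(g) = (5 + g)²
l(N, Y) = 225 (l(N, Y) = 15² = 225)
√(-10144 + l(I(-9), 84)) = √(-10144 + 225) = √(-9919) = I*√9919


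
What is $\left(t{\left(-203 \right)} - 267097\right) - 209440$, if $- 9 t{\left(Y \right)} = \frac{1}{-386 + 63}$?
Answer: $- \frac{1385293058}{2907} \approx -4.7654 \cdot 10^{5}$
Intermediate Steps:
$t{\left(Y \right)} = \frac{1}{2907}$ ($t{\left(Y \right)} = - \frac{1}{9 \left(-386 + 63\right)} = - \frac{1}{9 \left(-323\right)} = \left(- \frac{1}{9}\right) \left(- \frac{1}{323}\right) = \frac{1}{2907}$)
$\left(t{\left(-203 \right)} - 267097\right) - 209440 = \left(\frac{1}{2907} - 267097\right) - 209440 = - \frac{776450978}{2907} - 209440 = - \frac{1385293058}{2907}$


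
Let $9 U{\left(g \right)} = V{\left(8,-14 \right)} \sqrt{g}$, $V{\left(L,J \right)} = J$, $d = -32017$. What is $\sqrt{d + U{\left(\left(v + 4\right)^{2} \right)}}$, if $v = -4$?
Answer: $i \sqrt{32017} \approx 178.93 i$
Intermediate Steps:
$U{\left(g \right)} = - \frac{14 \sqrt{g}}{9}$ ($U{\left(g \right)} = \frac{\left(-14\right) \sqrt{g}}{9} = - \frac{14 \sqrt{g}}{9}$)
$\sqrt{d + U{\left(\left(v + 4\right)^{2} \right)}} = \sqrt{-32017 - \frac{14 \sqrt{\left(-4 + 4\right)^{2}}}{9}} = \sqrt{-32017 - \frac{14 \sqrt{0^{2}}}{9}} = \sqrt{-32017 - \frac{14 \sqrt{0}}{9}} = \sqrt{-32017 - 0} = \sqrt{-32017 + 0} = \sqrt{-32017} = i \sqrt{32017}$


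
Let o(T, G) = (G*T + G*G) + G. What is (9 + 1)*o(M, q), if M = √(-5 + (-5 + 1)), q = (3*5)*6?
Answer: 81900 + 2700*I ≈ 81900.0 + 2700.0*I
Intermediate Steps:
q = 90 (q = 15*6 = 90)
M = 3*I (M = √(-5 - 4) = √(-9) = 3*I ≈ 3.0*I)
o(T, G) = G + G² + G*T (o(T, G) = (G*T + G²) + G = (G² + G*T) + G = G + G² + G*T)
(9 + 1)*o(M, q) = (9 + 1)*(90*(1 + 90 + 3*I)) = 10*(90*(91 + 3*I)) = 10*(8190 + 270*I) = 81900 + 2700*I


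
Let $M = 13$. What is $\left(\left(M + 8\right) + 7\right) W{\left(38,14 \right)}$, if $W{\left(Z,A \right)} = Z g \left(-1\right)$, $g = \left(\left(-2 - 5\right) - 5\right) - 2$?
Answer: $14896$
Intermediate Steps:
$g = -14$ ($g = \left(-7 - 5\right) - 2 = -12 - 2 = -14$)
$W{\left(Z,A \right)} = 14 Z$ ($W{\left(Z,A \right)} = Z \left(-14\right) \left(-1\right) = - 14 Z \left(-1\right) = 14 Z$)
$\left(\left(M + 8\right) + 7\right) W{\left(38,14 \right)} = \left(\left(13 + 8\right) + 7\right) 14 \cdot 38 = \left(21 + 7\right) 532 = 28 \cdot 532 = 14896$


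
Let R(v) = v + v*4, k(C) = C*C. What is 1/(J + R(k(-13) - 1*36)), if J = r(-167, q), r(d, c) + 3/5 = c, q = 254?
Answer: 5/4592 ≈ 0.0010889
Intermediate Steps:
k(C) = C²
r(d, c) = -⅗ + c
J = 1267/5 (J = -⅗ + 254 = 1267/5 ≈ 253.40)
R(v) = 5*v (R(v) = v + 4*v = 5*v)
1/(J + R(k(-13) - 1*36)) = 1/(1267/5 + 5*((-13)² - 1*36)) = 1/(1267/5 + 5*(169 - 36)) = 1/(1267/5 + 5*133) = 1/(1267/5 + 665) = 1/(4592/5) = 5/4592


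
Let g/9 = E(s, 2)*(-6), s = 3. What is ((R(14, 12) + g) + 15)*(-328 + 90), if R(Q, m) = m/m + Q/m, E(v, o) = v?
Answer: 103411/3 ≈ 34470.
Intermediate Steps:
g = -162 (g = 9*(3*(-6)) = 9*(-18) = -162)
R(Q, m) = 1 + Q/m
((R(14, 12) + g) + 15)*(-328 + 90) = (((14 + 12)/12 - 162) + 15)*(-328 + 90) = (((1/12)*26 - 162) + 15)*(-238) = ((13/6 - 162) + 15)*(-238) = (-959/6 + 15)*(-238) = -869/6*(-238) = 103411/3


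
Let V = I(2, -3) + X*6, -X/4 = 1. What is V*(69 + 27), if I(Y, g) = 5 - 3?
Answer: -2112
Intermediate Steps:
X = -4 (X = -4*1 = -4)
I(Y, g) = 2
V = -22 (V = 2 - 4*6 = 2 - 24 = -22)
V*(69 + 27) = -22*(69 + 27) = -22*96 = -2112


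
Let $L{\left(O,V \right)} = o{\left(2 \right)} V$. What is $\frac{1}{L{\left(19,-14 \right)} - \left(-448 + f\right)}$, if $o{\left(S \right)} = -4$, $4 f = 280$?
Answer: $\frac{1}{434} \approx 0.0023041$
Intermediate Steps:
$f = 70$ ($f = \frac{1}{4} \cdot 280 = 70$)
$L{\left(O,V \right)} = - 4 V$
$\frac{1}{L{\left(19,-14 \right)} - \left(-448 + f\right)} = \frac{1}{\left(-4\right) \left(-14\right) + \left(448 - 70\right)} = \frac{1}{56 + \left(448 - 70\right)} = \frac{1}{56 + 378} = \frac{1}{434}$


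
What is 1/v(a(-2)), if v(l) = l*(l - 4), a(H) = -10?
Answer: 1/140 ≈ 0.0071429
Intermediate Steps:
v(l) = l*(-4 + l)
1/v(a(-2)) = 1/(-10*(-4 - 10)) = 1/(-10*(-14)) = 1/140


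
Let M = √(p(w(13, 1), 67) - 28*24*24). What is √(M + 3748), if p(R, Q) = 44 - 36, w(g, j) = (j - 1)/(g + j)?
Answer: √(3748 + 2*I*√4030) ≈ 61.23 + 1.0368*I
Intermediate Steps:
w(g, j) = (-1 + j)/(g + j)
p(R, Q) = 8
M = 2*I*√4030 (M = √(8 - 28*24*24) = √(8 - 672*24) = √(8 - 16128) = √(-16120) = 2*I*√4030 ≈ 126.96*I)
√(M + 3748) = √(2*I*√4030 + 3748) = √(3748 + 2*I*√4030)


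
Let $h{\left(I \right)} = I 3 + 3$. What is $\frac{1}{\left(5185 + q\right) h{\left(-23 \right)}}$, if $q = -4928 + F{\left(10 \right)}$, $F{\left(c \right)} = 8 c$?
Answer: $- \frac{1}{22242} \approx -4.496 \cdot 10^{-5}$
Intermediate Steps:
$h{\left(I \right)} = 3 + 3 I$ ($h{\left(I \right)} = 3 I + 3 = 3 + 3 I$)
$q = -4848$ ($q = -4928 + 8 \cdot 10 = -4928 + 80 = -4848$)
$\frac{1}{\left(5185 + q\right) h{\left(-23 \right)}} = \frac{1}{\left(5185 - 4848\right) \left(3 + 3 \left(-23\right)\right)} = \frac{1}{337 \left(3 - 69\right)} = \frac{1}{337 \left(-66\right)} = \frac{1}{337} \left(- \frac{1}{66}\right) = - \frac{1}{22242}$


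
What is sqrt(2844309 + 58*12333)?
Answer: sqrt(3559623) ≈ 1886.7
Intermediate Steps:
sqrt(2844309 + 58*12333) = sqrt(2844309 + 715314) = sqrt(3559623)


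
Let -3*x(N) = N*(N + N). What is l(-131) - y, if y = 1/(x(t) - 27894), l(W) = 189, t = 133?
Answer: 22502343/119060 ≈ 189.00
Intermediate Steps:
x(N) = -2*N²/3 (x(N) = -N*(N + N)/3 = -N*2*N/3 = -2*N²/3)
y = -3/119060 (y = 1/(-⅔*133² - 27894) = 1/(-⅔*17689 - 27894) = 1/(-35378/3 - 27894) = 1/(-119060/3) = -3/119060 ≈ -2.5197e-5)
l(-131) - y = 189 - 1*(-3/119060) = 189 + 3/119060 = 22502343/119060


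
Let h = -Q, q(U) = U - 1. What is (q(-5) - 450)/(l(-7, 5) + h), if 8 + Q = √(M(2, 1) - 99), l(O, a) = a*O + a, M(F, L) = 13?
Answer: 88/5 - 4*I*√86/5 ≈ 17.6 - 7.4189*I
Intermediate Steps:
q(U) = -1 + U
l(O, a) = a + O*a (l(O, a) = O*a + a = a + O*a)
Q = -8 + I*√86 (Q = -8 + √(13 - 99) = -8 + √(-86) = -8 + I*√86 ≈ -8.0 + 9.2736*I)
h = 8 - I*√86 (h = -(-8 + I*√86) = 8 - I*√86 ≈ 8.0 - 9.2736*I)
(q(-5) - 450)/(l(-7, 5) + h) = ((-1 - 5) - 450)/(5*(1 - 7) + (8 - I*√86)) = (-6 - 450)/(5*(-6) + (8 - I*√86)) = -456/(-30 + (8 - I*√86)) = -456/(-22 - I*√86)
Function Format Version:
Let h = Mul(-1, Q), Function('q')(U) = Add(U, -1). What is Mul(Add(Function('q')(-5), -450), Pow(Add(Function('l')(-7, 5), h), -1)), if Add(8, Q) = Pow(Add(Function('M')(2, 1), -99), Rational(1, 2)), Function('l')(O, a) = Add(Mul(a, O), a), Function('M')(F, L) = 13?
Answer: Add(Rational(88, 5), Mul(Rational(-4, 5), I, Pow(86, Rational(1, 2)))) ≈ Add(17.600, Mul(-7.4189, I))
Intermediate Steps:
Function('q')(U) = Add(-1, U)
Function('l')(O, a) = Add(a, Mul(O, a)) (Function('l')(O, a) = Add(Mul(O, a), a) = Add(a, Mul(O, a)))
Q = Add(-8, Mul(I, Pow(86, Rational(1, 2)))) (Q = Add(-8, Pow(Add(13, -99), Rational(1, 2))) = Add(-8, Pow(-86, Rational(1, 2))) = Add(-8, Mul(I, Pow(86, Rational(1, 2)))) ≈ Add(-8.0000, Mul(9.2736, I)))
h = Add(8, Mul(-1, I, Pow(86, Rational(1, 2)))) (h = Mul(-1, Add(-8, Mul(I, Pow(86, Rational(1, 2))))) = Add(8, Mul(-1, I, Pow(86, Rational(1, 2)))) ≈ Add(8.0000, Mul(-9.2736, I)))
Mul(Add(Function('q')(-5), -450), Pow(Add(Function('l')(-7, 5), h), -1)) = Mul(Add(Add(-1, -5), -450), Pow(Add(Mul(5, Add(1, -7)), Add(8, Mul(-1, I, Pow(86, Rational(1, 2))))), -1)) = Mul(Add(-6, -450), Pow(Add(Mul(5, -6), Add(8, Mul(-1, I, Pow(86, Rational(1, 2))))), -1)) = Mul(-456, Pow(Add(-30, Add(8, Mul(-1, I, Pow(86, Rational(1, 2))))), -1)) = Mul(-456, Pow(Add(-22, Mul(-1, I, Pow(86, Rational(1, 2)))), -1))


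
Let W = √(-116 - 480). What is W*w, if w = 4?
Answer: 8*I*√149 ≈ 97.652*I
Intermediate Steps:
W = 2*I*√149 (W = √(-596) = 2*I*√149 ≈ 24.413*I)
W*w = (2*I*√149)*4 = 8*I*√149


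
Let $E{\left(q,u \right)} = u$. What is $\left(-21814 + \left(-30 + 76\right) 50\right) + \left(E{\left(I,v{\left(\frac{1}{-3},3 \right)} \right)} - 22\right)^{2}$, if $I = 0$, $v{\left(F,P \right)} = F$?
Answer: $- \frac{171137}{9} \approx -19015.0$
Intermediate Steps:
$\left(-21814 + \left(-30 + 76\right) 50\right) + \left(E{\left(I,v{\left(\frac{1}{-3},3 \right)} \right)} - 22\right)^{2} = \left(-21814 + \left(-30 + 76\right) 50\right) + \left(\frac{1}{-3} - 22\right)^{2} = \left(-21814 + 46 \cdot 50\right) + \left(- \frac{1}{3} - 22\right)^{2} = \left(-21814 + 2300\right) + \left(- \frac{67}{3}\right)^{2} = -19514 + \frac{4489}{9} = - \frac{171137}{9}$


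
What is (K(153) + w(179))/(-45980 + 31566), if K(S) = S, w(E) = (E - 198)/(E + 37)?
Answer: -33029/3113424 ≈ -0.010609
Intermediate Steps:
w(E) = (-198 + E)/(37 + E)
(K(153) + w(179))/(-45980 + 31566) = (153 + (-198 + 179)/(37 + 179))/(-45980 + 31566) = (153 - 19/216)/(-14414) = (153 + (1/216)*(-19))*(-1/14414) = (153 - 19/216)*(-1/14414) = (33029/216)*(-1/14414) = -33029/3113424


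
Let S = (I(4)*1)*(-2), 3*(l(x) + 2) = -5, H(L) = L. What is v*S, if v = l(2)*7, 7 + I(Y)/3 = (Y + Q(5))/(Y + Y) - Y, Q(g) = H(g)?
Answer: -6083/4 ≈ -1520.8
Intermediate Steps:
l(x) = -11/3 (l(x) = -2 + (⅓)*(-5) = -2 - 5/3 = -11/3)
Q(g) = g
I(Y) = -21 - 3*Y + 3*(5 + Y)/(2*Y) (I(Y) = -21 + 3*((Y + 5)/(Y + Y) - Y) = -21 + 3*((5 + Y)/((2*Y)) - Y) = -21 + 3*((5 + Y)*(1/(2*Y)) - Y) = -21 + 3*((5 + Y)/(2*Y) - Y) = -21 + 3*(-Y + (5 + Y)/(2*Y)) = -21 + (-3*Y + 3*(5 + Y)/(2*Y)) = -21 - 3*Y + 3*(5 + Y)/(2*Y))
v = -77/3 (v = -11/3*7 = -77/3 ≈ -25.667)
S = 237/4 (S = ((-39/2 - 3*4 + (15/2)/4)*1)*(-2) = ((-39/2 - 12 + (15/2)*(¼))*1)*(-2) = ((-39/2 - 12 + 15/8)*1)*(-2) = -237/8*1*(-2) = -237/8*(-2) = 237/4 ≈ 59.250)
v*S = -77/3*237/4 = -6083/4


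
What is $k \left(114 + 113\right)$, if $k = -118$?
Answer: $-26786$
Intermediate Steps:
$k \left(114 + 113\right) = - 118 \left(114 + 113\right) = \left(-118\right) 227 = -26786$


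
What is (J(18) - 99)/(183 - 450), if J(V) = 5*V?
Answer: 3/89 ≈ 0.033708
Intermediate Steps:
(J(18) - 99)/(183 - 450) = (5*18 - 99)/(183 - 450) = (90 - 99)/(-267) = -9*(-1/267) = 3/89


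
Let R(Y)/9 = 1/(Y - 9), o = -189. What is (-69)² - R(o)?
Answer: 104743/22 ≈ 4761.0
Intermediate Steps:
R(Y) = 9/(-9 + Y) (R(Y) = 9/(Y - 9) = 9/(-9 + Y))
(-69)² - R(o) = (-69)² - 9/(-9 - 189) = 4761 - 9/(-198) = 4761 - 9*(-1)/198 = 4761 - 1*(-1/22) = 4761 + 1/22 = 104743/22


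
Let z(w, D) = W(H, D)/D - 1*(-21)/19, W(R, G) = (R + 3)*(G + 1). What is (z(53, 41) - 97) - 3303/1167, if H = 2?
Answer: -28364647/303031 ≈ -93.603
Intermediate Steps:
W(R, G) = (1 + G)*(3 + R) (W(R, G) = (3 + R)*(1 + G) = (1 + G)*(3 + R))
z(w, D) = 21/19 + (5 + 5*D)/D (z(w, D) = (3 + 2 + 3*D + D*2)/D - 1*(-21)/19 = (3 + 2 + 3*D + 2*D)/D + 21*(1/19) = (5 + 5*D)/D + 21/19 = 21/19 + (5 + 5*D)/D)
(z(53, 41) - 97) - 3303/1167 = ((116/19 + 5/41) - 97) - 3303/1167 = ((116/19 + 5*(1/41)) - 97) - 3303*1/1167 = ((116/19 + 5/41) - 97) - 1101/389 = (4851/779 - 97) - 1101/389 = -70712/779 - 1101/389 = -28364647/303031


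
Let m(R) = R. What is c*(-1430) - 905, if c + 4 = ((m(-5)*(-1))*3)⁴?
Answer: -72388935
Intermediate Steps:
c = 50621 (c = -4 + (-5*(-1)*3)⁴ = -4 + (5*3)⁴ = -4 + 15⁴ = -4 + 50625 = 50621)
c*(-1430) - 905 = 50621*(-1430) - 905 = -72388030 - 905 = -72388935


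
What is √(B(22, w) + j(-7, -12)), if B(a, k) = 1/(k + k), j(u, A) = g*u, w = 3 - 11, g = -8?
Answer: √895/4 ≈ 7.4791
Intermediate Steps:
w = -8
j(u, A) = -8*u
B(a, k) = 1/(2*k)
√(B(22, w) + j(-7, -12)) = √((½)/(-8) - 8*(-7)) = √((½)*(-⅛) + 56) = √(-1/16 + 56) = √(895/16) = √895/4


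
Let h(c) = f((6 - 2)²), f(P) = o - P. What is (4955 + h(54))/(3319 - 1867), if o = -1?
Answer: 823/242 ≈ 3.4008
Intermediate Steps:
f(P) = -1 - P
h(c) = -17 (h(c) = -1 - (6 - 2)² = -1 - 1*4² = -1 - 1*16 = -1 - 16 = -17)
(4955 + h(54))/(3319 - 1867) = (4955 - 17)/(3319 - 1867) = 4938/1452 = 4938*(1/1452) = 823/242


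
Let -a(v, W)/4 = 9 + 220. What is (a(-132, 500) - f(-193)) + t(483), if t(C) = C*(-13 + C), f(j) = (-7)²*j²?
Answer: -1599107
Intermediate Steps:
a(v, W) = -916 (a(v, W) = -4*(9 + 220) = -4*229 = -916)
f(j) = 49*j²
(a(-132, 500) - f(-193)) + t(483) = (-916 - 49*(-193)²) + 483*(-13 + 483) = (-916 - 49*37249) + 483*470 = (-916 - 1*1825201) + 227010 = (-916 - 1825201) + 227010 = -1826117 + 227010 = -1599107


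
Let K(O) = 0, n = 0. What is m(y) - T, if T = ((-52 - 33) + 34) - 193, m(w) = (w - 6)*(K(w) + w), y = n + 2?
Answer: 236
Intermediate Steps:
y = 2 (y = 0 + 2 = 2)
m(w) = w*(-6 + w) (m(w) = (w - 6)*(0 + w) = (-6 + w)*w = w*(-6 + w))
T = -244 (T = (-85 + 34) - 193 = -51 - 193 = -244)
m(y) - T = 2*(-6 + 2) - 1*(-244) = 2*(-4) + 244 = -8 + 244 = 236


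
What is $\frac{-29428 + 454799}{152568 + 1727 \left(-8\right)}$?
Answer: $\frac{425371}{138752} \approx 3.0657$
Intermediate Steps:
$\frac{-29428 + 454799}{152568 + 1727 \left(-8\right)} = \frac{425371}{152568 - 13816} = \frac{425371}{138752}$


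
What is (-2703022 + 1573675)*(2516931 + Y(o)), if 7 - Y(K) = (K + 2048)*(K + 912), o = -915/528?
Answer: -22888748823357789/30976 ≈ -7.3892e+11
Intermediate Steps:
o = -305/176 (o = -915*1/528 = -305/176 ≈ -1.7330)
Y(K) = 7 - (912 + K)*(2048 + K) (Y(K) = 7 - (K + 2048)*(K + 912) = 7 - (2048 + K)*(912 + K) = 7 - (912 + K)*(2048 + K))
(-2703022 + 1573675)*(2516931 + Y(o)) = (-2703022 + 1573675)*(2516931 + (-1867769 - (-305/176)**2 - 2960*(-305/176))) = -1129347*(2516931 + (-1867769 - 1*93025/30976 + 56425/11)) = -1129347*(2516931 + (-1867769 - 93025/30976 + 56425/11)) = -1129347*(2516931 - 57697212769/30976) = -1129347*20267241887/30976 = -22888748823357789/30976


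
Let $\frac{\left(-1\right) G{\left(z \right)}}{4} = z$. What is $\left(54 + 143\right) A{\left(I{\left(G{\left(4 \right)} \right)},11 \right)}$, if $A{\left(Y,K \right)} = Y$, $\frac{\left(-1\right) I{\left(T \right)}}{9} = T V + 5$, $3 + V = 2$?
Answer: $-37233$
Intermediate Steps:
$V = -1$ ($V = -3 + 2 = -1$)
$G{\left(z \right)} = - 4 z$
$I{\left(T \right)} = -45 + 9 T$ ($I{\left(T \right)} = - 9 \left(T \left(-1\right) + 5\right) = - 9 \left(- T + 5\right) = - 9 \left(5 - T\right) = -45 + 9 T$)
$\left(54 + 143\right) A{\left(I{\left(G{\left(4 \right)} \right)},11 \right)} = \left(54 + 143\right) \left(-45 + 9 \left(\left(-4\right) 4\right)\right) = 197 \left(-45 + 9 \left(-16\right)\right) = 197 \left(-45 - 144\right) = 197 \left(-189\right) = -37233$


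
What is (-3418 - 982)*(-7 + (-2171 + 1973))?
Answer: 902000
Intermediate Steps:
(-3418 - 982)*(-7 + (-2171 + 1973)) = -4400*(-7 - 198) = -4400*(-205) = 902000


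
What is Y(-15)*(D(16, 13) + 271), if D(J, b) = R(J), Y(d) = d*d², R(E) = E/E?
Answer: -918000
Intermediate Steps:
R(E) = 1
Y(d) = d³
D(J, b) = 1
Y(-15)*(D(16, 13) + 271) = (-15)³*(1 + 271) = -3375*272 = -918000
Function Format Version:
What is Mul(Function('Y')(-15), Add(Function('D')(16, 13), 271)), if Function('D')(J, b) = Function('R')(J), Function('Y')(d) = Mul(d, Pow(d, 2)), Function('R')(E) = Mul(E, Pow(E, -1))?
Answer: -918000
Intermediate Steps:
Function('R')(E) = 1
Function('Y')(d) = Pow(d, 3)
Function('D')(J, b) = 1
Mul(Function('Y')(-15), Add(Function('D')(16, 13), 271)) = Mul(Pow(-15, 3), Add(1, 271)) = Mul(-3375, 272) = -918000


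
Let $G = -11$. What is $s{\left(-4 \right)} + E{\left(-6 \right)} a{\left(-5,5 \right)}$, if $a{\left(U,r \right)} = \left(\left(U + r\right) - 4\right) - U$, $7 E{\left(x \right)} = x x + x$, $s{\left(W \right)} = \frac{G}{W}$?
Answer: $\frac{197}{28} \approx 7.0357$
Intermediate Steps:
$s{\left(W \right)} = - \frac{11}{W}$
$E{\left(x \right)} = \frac{x}{7} + \frac{x^{2}}{7}$ ($E{\left(x \right)} = \frac{x x + x}{7} = \frac{x^{2} + x}{7} = \frac{x + x^{2}}{7} = \frac{x}{7} + \frac{x^{2}}{7}$)
$a{\left(U,r \right)} = -4 + r$ ($a{\left(U,r \right)} = \left(-4 + U + r\right) - U = -4 + r$)
$s{\left(-4 \right)} + E{\left(-6 \right)} a{\left(-5,5 \right)} = - \frac{11}{-4} + \frac{1}{7} \left(-6\right) \left(1 - 6\right) \left(-4 + 5\right) = \left(-11\right) \left(- \frac{1}{4}\right) + \frac{1}{7} \left(-6\right) \left(-5\right) 1 = \frac{11}{4} + \frac{30}{7} \cdot 1 = \frac{11}{4} + \frac{30}{7} = \frac{197}{28}$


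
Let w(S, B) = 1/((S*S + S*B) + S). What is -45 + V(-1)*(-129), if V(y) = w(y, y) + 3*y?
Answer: 213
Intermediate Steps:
w(S, B) = 1/(S + S**2 + B*S) (w(S, B) = 1/((S**2 + B*S) + S) = 1/(S + S**2 + B*S))
V(y) = 3*y + 1/(y*(1 + 2*y)) (V(y) = 1/(y*(1 + y + y)) + 3*y = 1/(y*(1 + 2*y)) + 3*y = 3*y + 1/(y*(1 + 2*y)))
-45 + V(-1)*(-129) = -45 + ((1 + (-1)**2*(3 + 6*(-1)))/((-1)*(1 + 2*(-1))))*(-129) = -45 - (1 + 1*(3 - 6))/(1 - 2)*(-129) = -45 - 1*(1 + 1*(-3))/(-1)*(-129) = -45 - 1*(-1)*(1 - 3)*(-129) = -45 - 1*(-1)*(-2)*(-129) = -45 - 2*(-129) = -45 + 258 = 213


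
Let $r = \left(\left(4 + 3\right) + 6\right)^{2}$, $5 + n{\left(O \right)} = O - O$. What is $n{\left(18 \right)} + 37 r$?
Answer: $6248$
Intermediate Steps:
$n{\left(O \right)} = -5$ ($n{\left(O \right)} = -5 + \left(O - O\right) = -5 + 0 = -5$)
$r = 169$ ($r = \left(7 + 6\right)^{2} = 13^{2} = 169$)
$n{\left(18 \right)} + 37 r = -5 + 37 \cdot 169 = -5 + 6253 = 6248$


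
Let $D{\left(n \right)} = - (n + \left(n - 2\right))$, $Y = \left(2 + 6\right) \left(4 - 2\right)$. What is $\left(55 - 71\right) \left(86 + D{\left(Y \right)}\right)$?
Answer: $-896$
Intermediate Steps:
$Y = 16$ ($Y = 8 \cdot 2 = 16$)
$D{\left(n \right)} = 2 - 2 n$ ($D{\left(n \right)} = - (n + \left(n - 2\right)) = - (n + \left(-2 + n\right)) = - (-2 + 2 n) = 2 - 2 n$)
$\left(55 - 71\right) \left(86 + D{\left(Y \right)}\right) = \left(55 - 71\right) \left(86 + \left(2 - 32\right)\right) = - 16 \left(86 + \left(2 - 32\right)\right) = - 16 \left(86 - 30\right) = \left(-16\right) 56 = -896$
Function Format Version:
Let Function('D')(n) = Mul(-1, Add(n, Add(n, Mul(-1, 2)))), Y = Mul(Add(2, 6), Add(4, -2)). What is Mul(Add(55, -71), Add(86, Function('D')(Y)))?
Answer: -896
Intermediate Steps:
Y = 16 (Y = Mul(8, 2) = 16)
Function('D')(n) = Add(2, Mul(-2, n)) (Function('D')(n) = Mul(-1, Add(n, Add(n, -2))) = Mul(-1, Add(n, Add(-2, n))) = Mul(-1, Add(-2, Mul(2, n))) = Add(2, Mul(-2, n)))
Mul(Add(55, -71), Add(86, Function('D')(Y))) = Mul(Add(55, -71), Add(86, Add(2, Mul(-2, 16)))) = Mul(-16, Add(86, Add(2, -32))) = Mul(-16, Add(86, -30)) = Mul(-16, 56) = -896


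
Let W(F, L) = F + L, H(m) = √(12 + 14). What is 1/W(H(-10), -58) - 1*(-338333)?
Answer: 564677748/1669 - √26/3338 ≈ 3.3833e+5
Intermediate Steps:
H(m) = √26
1/W(H(-10), -58) - 1*(-338333) = 1/(√26 - 58) - 1*(-338333) = 1/(-58 + √26) + 338333 = 338333 + 1/(-58 + √26)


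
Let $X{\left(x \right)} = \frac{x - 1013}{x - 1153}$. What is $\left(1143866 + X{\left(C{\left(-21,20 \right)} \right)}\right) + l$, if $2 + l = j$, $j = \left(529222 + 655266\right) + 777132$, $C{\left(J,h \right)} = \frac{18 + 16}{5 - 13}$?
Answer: $\frac{14375289505}{4629} \approx 3.1055 \cdot 10^{6}$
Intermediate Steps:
$C{\left(J,h \right)} = - \frac{17}{4}$ ($C{\left(J,h \right)} = \frac{34}{-8} = 34 \left(- \frac{1}{8}\right) = - \frac{17}{4}$)
$X{\left(x \right)} = \frac{-1013 + x}{-1153 + x}$
$j = 1961620$ ($j = 1184488 + 777132 = 1961620$)
$l = 1961618$ ($l = -2 + 1961620 = 1961618$)
$\left(1143866 + X{\left(C{\left(-21,20 \right)} \right)}\right) + l = \left(1143866 + \frac{-1013 - \frac{17}{4}}{-1153 - \frac{17}{4}}\right) + 1961618 = \left(1143866 + \frac{1}{- \frac{4629}{4}} \left(- \frac{4069}{4}\right)\right) + 1961618 = \left(1143866 - - \frac{4069}{4629}\right) + 1961618 = \left(1143866 + \frac{4069}{4629}\right) + 1961618 = \frac{5294959783}{4629} + 1961618 = \frac{14375289505}{4629}$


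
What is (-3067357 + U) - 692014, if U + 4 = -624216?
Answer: -4383591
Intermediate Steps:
U = -624220 (U = -4 - 624216 = -624220)
(-3067357 + U) - 692014 = (-3067357 - 624220) - 692014 = -3691577 - 692014 = -4383591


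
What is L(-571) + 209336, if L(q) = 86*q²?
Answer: 28248862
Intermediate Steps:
L(-571) + 209336 = 86*(-571)² + 209336 = 86*326041 + 209336 = 28039526 + 209336 = 28248862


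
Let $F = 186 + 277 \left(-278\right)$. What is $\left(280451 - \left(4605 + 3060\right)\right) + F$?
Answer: $195966$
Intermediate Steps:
$F = -76820$ ($F = 186 - 77006 = -76820$)
$\left(280451 - \left(4605 + 3060\right)\right) + F = \left(280451 - \left(4605 + 3060\right)\right) - 76820 = \left(280451 - 7665\right) - 76820 = 272786 - 76820 = 195966$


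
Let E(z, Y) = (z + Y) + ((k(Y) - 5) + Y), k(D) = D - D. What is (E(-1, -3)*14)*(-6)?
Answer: 1008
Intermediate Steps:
k(D) = 0
E(z, Y) = -5 + z + 2*Y (E(z, Y) = (z + Y) + ((0 - 5) + Y) = (Y + z) + (-5 + Y) = -5 + z + 2*Y)
(E(-1, -3)*14)*(-6) = ((-5 - 1 + 2*(-3))*14)*(-6) = ((-5 - 1 - 6)*14)*(-6) = -12*14*(-6) = -168*(-6) = 1008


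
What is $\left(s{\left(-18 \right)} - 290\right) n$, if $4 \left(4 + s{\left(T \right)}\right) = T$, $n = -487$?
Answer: $\frac{290739}{2} \approx 1.4537 \cdot 10^{5}$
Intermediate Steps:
$s{\left(T \right)} = -4 + \frac{T}{4}$
$\left(s{\left(-18 \right)} - 290\right) n = \left(\left(-4 + \frac{1}{4} \left(-18\right)\right) - 290\right) \left(-487\right) = \left(\left(-4 - \frac{9}{2}\right) - 290\right) \left(-487\right) = \left(- \frac{17}{2} - 290\right) \left(-487\right) = \left(- \frac{597}{2}\right) \left(-487\right) = \frac{290739}{2}$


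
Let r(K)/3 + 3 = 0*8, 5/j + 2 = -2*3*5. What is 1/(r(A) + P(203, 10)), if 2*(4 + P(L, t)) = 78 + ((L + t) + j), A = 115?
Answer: 64/8475 ≈ 0.0075516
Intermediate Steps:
j = -5/32 (j = 5/(-2 - 2*3*5) = 5/(-2 - 6*5) = 5/(-2 - 30) = 5/(-32) = 5*(-1/32) = -5/32 ≈ -0.15625)
P(L, t) = 2235/64 + L/2 + t/2 (P(L, t) = -4 + (78 + ((L + t) - 5/32))/2 = -4 + (78 + (-5/32 + L + t))/2 = -4 + (2491/32 + L + t)/2 = -4 + (2491/64 + L/2 + t/2) = 2235/64 + L/2 + t/2)
r(K) = -9 (r(K) = -9 + 3*(0*8) = -9 + 3*0 = -9 + 0 = -9)
1/(r(A) + P(203, 10)) = 1/(-9 + (2235/64 + (½)*203 + (½)*10)) = 1/(-9 + (2235/64 + 203/2 + 5)) = 1/(-9 + 9051/64) = 1/(8475/64) = 64/8475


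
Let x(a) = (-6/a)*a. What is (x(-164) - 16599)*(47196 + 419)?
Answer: -790647075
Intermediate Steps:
x(a) = -6
(x(-164) - 16599)*(47196 + 419) = (-6 - 16599)*(47196 + 419) = -16605*47615 = -790647075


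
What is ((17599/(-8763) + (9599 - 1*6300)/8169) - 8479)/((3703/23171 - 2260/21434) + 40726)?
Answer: -7178723568629968769/34474085760735669921 ≈ -0.20824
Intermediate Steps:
((17599/(-8763) + (9599 - 1*6300)/8169) - 8479)/((3703/23171 - 2260/21434) + 40726) = ((17599*(-1/8763) + (9599 - 6300)*(1/8169)) - 8479)/((3703*(1/23171) - 2260*1/21434) + 40726) = ((-17599/8763 + 3299*(1/8169)) - 8479)/((3703/23171 - 1130/10717) + 40726) = ((-17599/8763 + 3299/8169) - 8479)/(13501821/248323607 + 40726) = (-38285698/23861649 - 8479)/(10113240720503/248323607) = -202361207569/23861649*248323607/10113240720503 = -7178723568629968769/34474085760735669921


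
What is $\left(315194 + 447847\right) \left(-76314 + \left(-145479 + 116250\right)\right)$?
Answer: $-80533636263$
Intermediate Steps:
$\left(315194 + 447847\right) \left(-76314 + \left(-145479 + 116250\right)\right) = 763041 \left(-76314 - 29229\right) = 763041 \left(-105543\right) = -80533636263$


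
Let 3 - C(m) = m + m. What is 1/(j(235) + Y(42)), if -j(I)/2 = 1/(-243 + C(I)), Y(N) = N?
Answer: 355/14911 ≈ 0.023808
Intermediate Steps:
C(m) = 3 - 2*m (C(m) = 3 - (m + m) = 3 - 2*m)
j(I) = -2/(-240 - 2*I) (j(I) = -2/(-243 + (3 - 2*I)) = -2/(-240 - 2*I))
1/(j(235) + Y(42)) = 1/(1/(120 + 235) + 42) = 1/(1/355 + 42) = 1/(14911/355) = 355/14911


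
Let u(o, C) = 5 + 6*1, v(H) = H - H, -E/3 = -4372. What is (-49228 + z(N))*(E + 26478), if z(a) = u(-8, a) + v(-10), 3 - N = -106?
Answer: -1948697898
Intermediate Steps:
E = 13116 (E = -3*(-4372) = 13116)
v(H) = 0
N = 109 (N = 3 - 1*(-106) = 3 + 106 = 109)
u(o, C) = 11 (u(o, C) = 5 + 6 = 11)
z(a) = 11 (z(a) = 11 + 0 = 11)
(-49228 + z(N))*(E + 26478) = (-49228 + 11)*(13116 + 26478) = -49217*39594 = -1948697898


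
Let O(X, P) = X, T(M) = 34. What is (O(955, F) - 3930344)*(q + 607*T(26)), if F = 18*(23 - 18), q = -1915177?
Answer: 7444380706671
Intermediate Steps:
F = 90 (F = 18*5 = 90)
(O(955, F) - 3930344)*(q + 607*T(26)) = (955 - 3930344)*(-1915177 + 607*34) = -3929389*(-1915177 + 20638) = -3929389*(-1894539) = 7444380706671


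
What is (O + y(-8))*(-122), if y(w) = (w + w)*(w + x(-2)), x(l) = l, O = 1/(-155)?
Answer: -3025478/155 ≈ -19519.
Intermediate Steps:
O = -1/155 ≈ -0.0064516
y(w) = 2*w*(-2 + w) (y(w) = (w + w)*(w - 2) = (2*w)*(-2 + w) = 2*w*(-2 + w))
(O + y(-8))*(-122) = (-1/155 + 2*(-8)*(-2 - 8))*(-122) = (-1/155 + 2*(-8)*(-10))*(-122) = (-1/155 + 160)*(-122) = (24799/155)*(-122) = -3025478/155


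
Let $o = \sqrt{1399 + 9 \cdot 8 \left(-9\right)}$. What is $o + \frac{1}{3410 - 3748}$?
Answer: $- \frac{1}{338} + \sqrt{751} \approx 27.401$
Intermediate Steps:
$o = \sqrt{751}$ ($o = \sqrt{1399 + 72 \left(-9\right)} = \sqrt{1399 - 648} = \sqrt{751} \approx 27.404$)
$o + \frac{1}{3410 - 3748} = \sqrt{751} + \frac{1}{3410 - 3748} = \sqrt{751} + \frac{1}{-338} = \sqrt{751} - \frac{1}{338} = - \frac{1}{338} + \sqrt{751}$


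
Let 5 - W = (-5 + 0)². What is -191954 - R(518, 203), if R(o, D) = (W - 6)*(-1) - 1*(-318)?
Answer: -192298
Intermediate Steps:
W = -20 (W = 5 - (-5 + 0)² = 5 - 1*(-5)² = 5 - 1*25 = 5 - 25 = -20)
R(o, D) = 344 (R(o, D) = (-20 - 6)*(-1) - 1*(-318) = -26*(-1) + 318 = 26 + 318 = 344)
-191954 - R(518, 203) = -191954 - 1*344 = -191954 - 344 = -192298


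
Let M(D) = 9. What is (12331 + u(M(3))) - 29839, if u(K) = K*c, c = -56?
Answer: -18012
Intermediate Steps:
u(K) = -56*K (u(K) = K*(-56) = -56*K)
(12331 + u(M(3))) - 29839 = (12331 - 56*9) - 29839 = (12331 - 504) - 29839 = 11827 - 29839 = -18012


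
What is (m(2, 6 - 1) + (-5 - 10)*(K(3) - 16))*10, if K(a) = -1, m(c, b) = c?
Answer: 2570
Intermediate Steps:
(m(2, 6 - 1) + (-5 - 10)*(K(3) - 16))*10 = (2 + (-5 - 10)*(-1 - 16))*10 = (2 - 15*(-17))*10 = (2 + 255)*10 = 257*10 = 2570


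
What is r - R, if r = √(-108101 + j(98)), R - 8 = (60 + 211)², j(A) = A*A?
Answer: -73449 + I*√98497 ≈ -73449.0 + 313.84*I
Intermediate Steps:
j(A) = A²
R = 73449 (R = 8 + (60 + 211)² = 8 + 271² = 8 + 73441 = 73449)
r = I*√98497 (r = √(-108101 + 98²) = √(-108101 + 9604) = √(-98497) = I*√98497 ≈ 313.84*I)
r - R = I*√98497 - 1*73449 = I*√98497 - 73449 = -73449 + I*√98497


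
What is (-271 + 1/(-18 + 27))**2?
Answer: 5943844/81 ≈ 73381.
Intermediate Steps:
(-271 + 1/(-18 + 27))**2 = (-271 + 1/9)**2 = (-2438/9)**2 = 5943844/81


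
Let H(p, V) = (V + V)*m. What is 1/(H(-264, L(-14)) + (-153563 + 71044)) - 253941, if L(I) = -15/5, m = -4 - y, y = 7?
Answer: -20938197274/82453 ≈ -2.5394e+5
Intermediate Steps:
m = -11 (m = -4 - 1*7 = -4 - 7 = -11)
L(I) = -3 (L(I) = -15*⅕ = -3)
H(p, V) = -22*V (H(p, V) = (V + V)*(-11) = (2*V)*(-11) = -22*V)
1/(H(-264, L(-14)) + (-153563 + 71044)) - 253941 = 1/(-22*(-3) + (-153563 + 71044)) - 253941 = 1/(66 - 82519) - 253941 = 1/(-82453) - 253941 = -1/82453 - 253941 = -20938197274/82453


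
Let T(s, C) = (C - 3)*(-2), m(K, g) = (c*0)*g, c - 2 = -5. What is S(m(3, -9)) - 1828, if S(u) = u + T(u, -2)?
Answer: -1818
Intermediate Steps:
c = -3 (c = 2 - 5 = -3)
m(K, g) = 0 (m(K, g) = (-3*0)*g = 0*g = 0)
T(s, C) = 6 - 2*C (T(s, C) = (-3 + C)*(-2) = 6 - 2*C)
S(u) = 10 + u (S(u) = u + (6 - 2*(-2)) = u + (6 + 4) = u + 10 = 10 + u)
S(m(3, -9)) - 1828 = (10 + 0) - 1828 = 10 - 1828 = -1818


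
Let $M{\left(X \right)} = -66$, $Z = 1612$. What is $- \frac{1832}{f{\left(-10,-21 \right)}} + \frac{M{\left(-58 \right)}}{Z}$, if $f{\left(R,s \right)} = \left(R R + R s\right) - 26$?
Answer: $- \frac{371491}{57226} \approx -6.4916$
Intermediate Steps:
$f{\left(R,s \right)} = -26 + R^{2} + R s$ ($f{\left(R,s \right)} = \left(R^{2} + R s\right) - 26 = -26 + R^{2} + R s$)
$- \frac{1832}{f{\left(-10,-21 \right)}} + \frac{M{\left(-58 \right)}}{Z} = - \frac{1832}{-26 + \left(-10\right)^{2} - -210} - \frac{66}{1612} = - \frac{1832}{-26 + 100 + 210} - \frac{33}{806} = - \frac{1832}{284} - \frac{33}{806} = \left(-1832\right) \frac{1}{284} - \frac{33}{806} = - \frac{458}{71} - \frac{33}{806} = - \frac{371491}{57226}$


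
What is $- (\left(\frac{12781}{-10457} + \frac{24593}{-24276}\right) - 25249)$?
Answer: $\frac{6410130419425}{253854132} \approx 25251.0$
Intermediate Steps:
$- (\left(\frac{12781}{-10457} + \frac{24593}{-24276}\right) - 25249) = - (\left(12781 \left(- \frac{1}{10457}\right) + 24593 \left(- \frac{1}{24276}\right)\right) - 25249) = - (\left(- \frac{12781}{10457} - \frac{24593}{24276}\right) - 25249) = - (- \frac{567440557}{253854132} - 25249) = \left(-1\right) \left(- \frac{6410130419425}{253854132}\right) = \frac{6410130419425}{253854132}$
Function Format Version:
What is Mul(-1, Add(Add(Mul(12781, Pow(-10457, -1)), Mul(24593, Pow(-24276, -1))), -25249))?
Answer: Rational(6410130419425, 253854132) ≈ 25251.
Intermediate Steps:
Mul(-1, Add(Add(Mul(12781, Pow(-10457, -1)), Mul(24593, Pow(-24276, -1))), -25249)) = Mul(-1, Add(Add(Mul(12781, Rational(-1, 10457)), Mul(24593, Rational(-1, 24276))), -25249)) = Mul(-1, Add(Add(Rational(-12781, 10457), Rational(-24593, 24276)), -25249)) = Mul(-1, Add(Rational(-567440557, 253854132), -25249)) = Mul(-1, Rational(-6410130419425, 253854132)) = Rational(6410130419425, 253854132)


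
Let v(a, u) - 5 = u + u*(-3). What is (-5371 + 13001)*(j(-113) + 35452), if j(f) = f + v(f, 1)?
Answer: 269659460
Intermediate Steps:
v(a, u) = 5 - 2*u (v(a, u) = 5 + (u + u*(-3)) = 5 + (u - 3*u) = 5 - 2*u)
j(f) = 3 + f (j(f) = f + (5 - 2*1) = f + (5 - 2) = f + 3 = 3 + f)
(-5371 + 13001)*(j(-113) + 35452) = (-5371 + 13001)*((3 - 113) + 35452) = 7630*(-110 + 35452) = 7630*35342 = 269659460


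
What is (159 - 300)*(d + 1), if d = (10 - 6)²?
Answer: -2397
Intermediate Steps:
d = 16 (d = 4² = 16)
(159 - 300)*(d + 1) = (159 - 300)*(16 + 1) = -141*17 = -2397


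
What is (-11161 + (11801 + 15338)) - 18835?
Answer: -2857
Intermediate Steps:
(-11161 + (11801 + 15338)) - 18835 = (-11161 + 27139) - 18835 = 15978 - 18835 = -2857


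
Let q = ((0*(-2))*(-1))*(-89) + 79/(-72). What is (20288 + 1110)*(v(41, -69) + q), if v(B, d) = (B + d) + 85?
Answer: 43063475/36 ≈ 1.1962e+6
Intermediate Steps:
v(B, d) = 85 + B + d
q = -79/72 (q = (0*(-1))*(-89) + 79*(-1/72) = 0*(-89) - 79/72 = 0 - 79/72 = -79/72 ≈ -1.0972)
(20288 + 1110)*(v(41, -69) + q) = (20288 + 1110)*((85 + 41 - 69) - 79/72) = 21398*(57 - 79/72) = 21398*(4025/72) = 43063475/36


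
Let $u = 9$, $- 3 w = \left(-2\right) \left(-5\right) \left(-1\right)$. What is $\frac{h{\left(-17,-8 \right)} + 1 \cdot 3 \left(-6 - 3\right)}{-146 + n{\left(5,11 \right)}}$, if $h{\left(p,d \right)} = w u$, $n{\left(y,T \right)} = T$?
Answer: $- \frac{1}{45} \approx -0.022222$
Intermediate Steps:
$w = \frac{10}{3}$ ($w = - \frac{\left(-2\right) \left(-5\right) \left(-1\right)}{3} = - \frac{10 \left(-1\right)}{3} = \left(- \frac{1}{3}\right) \left(-10\right) = \frac{10}{3} \approx 3.3333$)
$h{\left(p,d \right)} = 30$ ($h{\left(p,d \right)} = \frac{10}{3} \cdot 9 = 30$)
$\frac{h{\left(-17,-8 \right)} + 1 \cdot 3 \left(-6 - 3\right)}{-146 + n{\left(5,11 \right)}} = \frac{30 + 1 \cdot 3 \left(-6 - 3\right)}{-146 + 11} = \frac{30 + 3 \left(-9\right)}{-135} = \left(30 - 27\right) \left(- \frac{1}{135}\right) = 3 \left(- \frac{1}{135}\right) = - \frac{1}{45}$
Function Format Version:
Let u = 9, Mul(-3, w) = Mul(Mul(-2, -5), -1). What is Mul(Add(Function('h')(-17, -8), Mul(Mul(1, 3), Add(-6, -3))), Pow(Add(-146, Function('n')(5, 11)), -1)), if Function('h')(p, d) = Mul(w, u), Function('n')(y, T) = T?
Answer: Rational(-1, 45) ≈ -0.022222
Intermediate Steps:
w = Rational(10, 3) (w = Mul(Rational(-1, 3), Mul(Mul(-2, -5), -1)) = Mul(Rational(-1, 3), Mul(10, -1)) = Mul(Rational(-1, 3), -10) = Rational(10, 3) ≈ 3.3333)
Function('h')(p, d) = 30 (Function('h')(p, d) = Mul(Rational(10, 3), 9) = 30)
Mul(Add(Function('h')(-17, -8), Mul(Mul(1, 3), Add(-6, -3))), Pow(Add(-146, Function('n')(5, 11)), -1)) = Mul(Add(30, Mul(Mul(1, 3), Add(-6, -3))), Pow(Add(-146, 11), -1)) = Mul(Add(30, Mul(3, -9)), Pow(-135, -1)) = Mul(Add(30, -27), Rational(-1, 135)) = Mul(3, Rational(-1, 135)) = Rational(-1, 45)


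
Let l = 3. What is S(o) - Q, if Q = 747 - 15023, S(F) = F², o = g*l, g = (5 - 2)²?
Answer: 15005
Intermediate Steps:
g = 9 (g = 3² = 9)
o = 27 (o = 9*3 = 27)
Q = -14276
S(o) - Q = 27² - 1*(-14276) = 729 + 14276 = 15005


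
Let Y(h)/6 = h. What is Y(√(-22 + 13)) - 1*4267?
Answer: -4267 + 18*I ≈ -4267.0 + 18.0*I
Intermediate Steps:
Y(h) = 6*h
Y(√(-22 + 13)) - 1*4267 = 6*√(-22 + 13) - 1*4267 = 6*√(-9) - 4267 = 6*(3*I) - 4267 = 18*I - 4267 = -4267 + 18*I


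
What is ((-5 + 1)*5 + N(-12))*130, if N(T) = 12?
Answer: -1040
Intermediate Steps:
((-5 + 1)*5 + N(-12))*130 = ((-5 + 1)*5 + 12)*130 = (-4*5 + 12)*130 = (-20 + 12)*130 = -8*130 = -1040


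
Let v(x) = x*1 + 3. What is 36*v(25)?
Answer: 1008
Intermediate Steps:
v(x) = 3 + x (v(x) = x + 3 = 3 + x)
36*v(25) = 36*(3 + 25) = 36*28 = 1008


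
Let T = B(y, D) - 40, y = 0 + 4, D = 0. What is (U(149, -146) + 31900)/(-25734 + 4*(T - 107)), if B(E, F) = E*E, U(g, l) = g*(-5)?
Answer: -31155/26258 ≈ -1.1865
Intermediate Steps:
y = 4
U(g, l) = -5*g
B(E, F) = E²
T = -24 (T = 4² - 40 = 16 - 40 = -24)
(U(149, -146) + 31900)/(-25734 + 4*(T - 107)) = (-5*149 + 31900)/(-25734 + 4*(-24 - 107)) = (-745 + 31900)/(-25734 + 4*(-131)) = 31155/(-25734 - 524) = 31155/(-26258) = 31155*(-1/26258) = -31155/26258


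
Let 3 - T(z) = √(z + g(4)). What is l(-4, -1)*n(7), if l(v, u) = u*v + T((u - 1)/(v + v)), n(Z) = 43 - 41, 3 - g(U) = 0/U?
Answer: 14 - √13 ≈ 10.394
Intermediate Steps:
g(U) = 3 (g(U) = 3 - 0/U = 3 - 1*0 = 3 + 0 = 3)
T(z) = 3 - √(3 + z) (T(z) = 3 - √(z + 3) = 3 - √(3 + z))
n(Z) = 2
l(v, u) = 3 - √(3 + (-1 + u)/(2*v)) + u*v (l(v, u) = u*v + (3 - √(3 + (u - 1)/(v + v))) = u*v + (3 - √(3 + (-1 + u)/((2*v)))) = u*v + (3 - √(3 + (-1 + u)*(1/(2*v)))) = u*v + (3 - √(3 + (-1 + u)/(2*v))) = 3 - √(3 + (-1 + u)/(2*v)) + u*v)
l(-4, -1)*n(7) = (3 - √(12 - 2/(-4) + 2*(-1)/(-4))/2 - 1*(-4))*2 = (3 - √(12 - 2*(-¼) + 2*(-1)*(-¼))/2 + 4)*2 = (3 - √(12 + ½ + ½)/2 + 4)*2 = (3 - √13/2 + 4)*2 = (7 - √13/2)*2 = 14 - √13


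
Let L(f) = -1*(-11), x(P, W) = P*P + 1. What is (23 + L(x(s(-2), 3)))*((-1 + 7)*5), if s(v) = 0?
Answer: 1020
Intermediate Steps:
x(P, W) = 1 + P² (x(P, W) = P² + 1 = 1 + P²)
L(f) = 11
(23 + L(x(s(-2), 3)))*((-1 + 7)*5) = (23 + 11)*((-1 + 7)*5) = 34*(6*5) = 34*30 = 1020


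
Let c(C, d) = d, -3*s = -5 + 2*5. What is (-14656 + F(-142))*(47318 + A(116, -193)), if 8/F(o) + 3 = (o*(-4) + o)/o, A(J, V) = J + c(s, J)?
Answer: -696956200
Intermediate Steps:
s = -5/3 (s = -(-5 + 2*5)/3 = -(-5 + 10)/3 = -⅓*5 = -5/3 ≈ -1.6667)
A(J, V) = 2*J (A(J, V) = J + J = 2*J)
F(o) = -4/3 (F(o) = 8/(-3 + (o*(-4) + o)/o) = 8/(-3 + (-4*o + o)/o) = 8/(-3 + (-3*o)/o) = 8/(-3 - 3) = 8/(-6) = 8*(-⅙) = -4/3)
(-14656 + F(-142))*(47318 + A(116, -193)) = (-14656 - 4/3)*(47318 + 2*116) = -43972*(47318 + 232)/3 = -43972/3*47550 = -696956200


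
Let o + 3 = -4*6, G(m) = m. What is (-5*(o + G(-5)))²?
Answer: 25600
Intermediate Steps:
o = -27 (o = -3 - 4*6 = -3 - 24 = -27)
(-5*(o + G(-5)))² = (-5*(-27 - 5))² = (-5*(-32))² = 160² = 25600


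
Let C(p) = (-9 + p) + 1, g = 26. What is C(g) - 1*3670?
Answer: -3652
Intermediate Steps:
C(p) = -8 + p
C(g) - 1*3670 = (-8 + 26) - 1*3670 = 18 - 3670 = -3652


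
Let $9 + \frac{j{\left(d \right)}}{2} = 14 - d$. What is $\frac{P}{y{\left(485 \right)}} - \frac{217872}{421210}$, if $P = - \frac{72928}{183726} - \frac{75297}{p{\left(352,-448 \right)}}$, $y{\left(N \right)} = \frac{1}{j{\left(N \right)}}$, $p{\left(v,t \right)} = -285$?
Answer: $- \frac{1633202356229416}{6448935705} \approx -2.5325 \cdot 10^{5}$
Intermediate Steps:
$j{\left(d \right)} = 10 - 2 d$ ($j{\left(d \right)} = -18 + 2 \left(14 - d\right) = -18 - \left(-28 + 2 d\right) = 10 - 2 d$)
$y{\left(N \right)} = \frac{1}{10 - 2 N}$
$P = \frac{121168703}{459315}$ ($P = - \frac{72928}{183726} - \frac{75297}{-285} = \left(-72928\right) \frac{1}{183726} - - \frac{1321}{5} = - \frac{36464}{91863} + \frac{1321}{5} = \frac{121168703}{459315} \approx 263.8$)
$\frac{P}{y{\left(485 \right)}} - \frac{217872}{421210} = \frac{121168703}{459315 \left(- \frac{1}{-10 + 2 \cdot 485}\right)} - \frac{217872}{421210} = \frac{121168703}{459315 \left(- \frac{1}{-10 + 970}\right)} - \frac{108936}{210605} = \frac{121168703}{459315 \left(- \frac{1}{960}\right)} - \frac{108936}{210605} = \frac{121168703}{459315} \left(-960\right) - \frac{108936}{210605} = - \frac{7754796992}{30621} - \frac{108936}{210605} = - \frac{1633202356229416}{6448935705}$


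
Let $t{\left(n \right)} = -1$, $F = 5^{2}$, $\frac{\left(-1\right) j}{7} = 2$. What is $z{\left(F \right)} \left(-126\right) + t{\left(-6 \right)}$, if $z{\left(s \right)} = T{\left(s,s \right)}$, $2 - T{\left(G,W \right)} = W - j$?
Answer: $4661$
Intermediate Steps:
$j = -14$ ($j = \left(-7\right) 2 = -14$)
$T{\left(G,W \right)} = -12 - W$ ($T{\left(G,W \right)} = 2 - \left(W - -14\right) = 2 - \left(W + 14\right) = 2 - \left(14 + W\right) = -12 - W$)
$F = 25$
$z{\left(s \right)} = -12 - s$
$z{\left(F \right)} \left(-126\right) + t{\left(-6 \right)} = \left(-12 - 25\right) \left(-126\right) - 1 = \left(-37\right) \left(-126\right) - 1 = 4662 - 1 = 4661$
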